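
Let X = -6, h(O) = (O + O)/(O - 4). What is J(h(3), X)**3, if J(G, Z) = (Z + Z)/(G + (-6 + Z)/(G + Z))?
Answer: 1728/125 ≈ 13.824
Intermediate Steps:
h(O) = 2*O/(-4 + O) (h(O) = (2*O)/(-4 + O) = 2*O/(-4 + O))
J(G, Z) = 2*Z/(G + (-6 + Z)/(G + Z)) (J(G, Z) = (2*Z)/(G + (-6 + Z)/(G + Z)) = 2*Z/(G + (-6 + Z)/(G + Z)))
J(h(3), X)**3 = (2*(-6)*(2*3/(-4 + 3) - 6)/(-6 - 6 + (2*3/(-4 + 3))**2 + (2*3/(-4 + 3))*(-6)))**3 = (2*(-6)*(2*3/(-1) - 6)/(-6 - 6 + (2*3/(-1))**2 + (2*3/(-1))*(-6)))**3 = (2*(-6)*(2*3*(-1) - 6)/(-6 - 6 + (2*3*(-1))**2 + (2*3*(-1))*(-6)))**3 = (2*(-6)*(-6 - 6)/(-6 - 6 + (-6)**2 - 6*(-6)))**3 = (2*(-6)*(-12)/(-6 - 6 + 36 + 36))**3 = (2*(-6)*(-12)/60)**3 = (2*(-6)*(1/60)*(-12))**3 = (12/5)**3 = 1728/125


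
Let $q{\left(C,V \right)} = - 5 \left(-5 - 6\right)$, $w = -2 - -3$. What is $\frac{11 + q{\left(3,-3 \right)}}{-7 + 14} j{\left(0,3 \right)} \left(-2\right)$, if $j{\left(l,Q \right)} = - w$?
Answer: $\frac{132}{7} \approx 18.857$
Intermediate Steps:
$w = 1$ ($w = -2 + 3 = 1$)
$j{\left(l,Q \right)} = -1$ ($j{\left(l,Q \right)} = \left(-1\right) 1 = -1$)
$q{\left(C,V \right)} = 55$ ($q{\left(C,V \right)} = - 5 \left(-5 - 6\right) = \left(-5\right) \left(-11\right) = 55$)
$\frac{11 + q{\left(3,-3 \right)}}{-7 + 14} j{\left(0,3 \right)} \left(-2\right) = \frac{11 + 55}{-7 + 14} \left(-1\right) \left(-2\right) = \frac{66}{7} \left(-1\right) \left(-2\right) = \left(- \frac{66}{7}\right) \left(-2\right) = \frac{132}{7}$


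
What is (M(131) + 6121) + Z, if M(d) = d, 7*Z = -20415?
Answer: 23349/7 ≈ 3335.6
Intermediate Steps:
Z = -20415/7 (Z = (⅐)*(-20415) = -20415/7 ≈ -2916.4)
(M(131) + 6121) + Z = (131 + 6121) - 20415/7 = 6252 - 20415/7 = 23349/7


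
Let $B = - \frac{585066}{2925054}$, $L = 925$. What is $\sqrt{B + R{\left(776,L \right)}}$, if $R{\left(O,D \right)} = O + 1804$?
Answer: $\frac{\sqrt{5067175431561}}{44319} \approx 50.792$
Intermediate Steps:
$R{\left(O,D \right)} = 1804 + O$
$B = - \frac{97511}{487509}$ ($B = \left(-585066\right) \frac{1}{2925054} = - \frac{97511}{487509} \approx -0.20002$)
$\sqrt{B + R{\left(776,L \right)}} = \sqrt{- \frac{97511}{487509} + \left(1804 + 776\right)} = \sqrt{- \frac{97511}{487509} + 2580} = \sqrt{\frac{1257675709}{487509}} = \frac{\sqrt{5067175431561}}{44319}$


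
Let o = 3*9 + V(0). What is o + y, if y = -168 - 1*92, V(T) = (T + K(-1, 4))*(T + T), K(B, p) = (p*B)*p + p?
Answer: -233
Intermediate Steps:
K(B, p) = p + B*p² (K(B, p) = (B*p)*p + p = B*p² + p = p + B*p²)
V(T) = 2*T*(-12 + T) (V(T) = (T + 4*(1 - 1*4))*(T + T) = (T + 4*(1 - 4))*(2*T) = (T + 4*(-3))*(2*T) = (T - 12)*(2*T) = (-12 + T)*(2*T) = 2*T*(-12 + T))
y = -260 (y = -168 - 92 = -260)
o = 27 (o = 3*9 + 2*0*(-12 + 0) = 27 + 2*0*(-12) = 27 + 0 = 27)
o + y = 27 - 260 = -233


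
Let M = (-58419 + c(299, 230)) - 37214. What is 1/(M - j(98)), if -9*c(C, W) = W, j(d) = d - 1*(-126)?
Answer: -9/862943 ≈ -1.0429e-5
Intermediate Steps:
j(d) = 126 + d (j(d) = d + 126 = 126 + d)
c(C, W) = -W/9
M = -860927/9 (M = (-58419 - ⅑*230) - 37214 = (-58419 - 230/9) - 37214 = -526001/9 - 37214 = -860927/9 ≈ -95659.)
1/(M - j(98)) = 1/(-860927/9 - (126 + 98)) = 1/(-860927/9 - 1*224) = 1/(-860927/9 - 224) = 1/(-862943/9) = -9/862943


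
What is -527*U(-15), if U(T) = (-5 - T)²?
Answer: -52700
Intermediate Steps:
-527*U(-15) = -527*(5 - 15)² = -527*(-10)² = -527*100 = -52700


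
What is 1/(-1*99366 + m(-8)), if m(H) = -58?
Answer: -1/99424 ≈ -1.0058e-5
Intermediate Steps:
1/(-1*99366 + m(-8)) = 1/(-1*99366 - 58) = 1/(-99366 - 58) = 1/(-99424) = -1/99424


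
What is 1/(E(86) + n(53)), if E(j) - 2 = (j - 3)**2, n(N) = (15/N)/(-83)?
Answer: 4399/30313494 ≈ 0.00014512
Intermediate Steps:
n(N) = -15/(83*N) (n(N) = (15/N)*(-1/83) = -15/(83*N))
E(j) = 2 + (-3 + j)**2 (E(j) = 2 + (j - 3)**2 = 2 + (-3 + j)**2)
1/(E(86) + n(53)) = 1/((2 + (-3 + 86)**2) - 15/83/53) = 1/((2 + 83**2) - 15/83*1/53) = 1/((2 + 6889) - 15/4399) = 1/(6891 - 15/4399) = 1/(30313494/4399) = 4399/30313494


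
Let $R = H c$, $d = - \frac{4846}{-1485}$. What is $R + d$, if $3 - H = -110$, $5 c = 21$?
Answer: $\frac{709627}{1485} \approx 477.86$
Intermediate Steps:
$c = \frac{21}{5}$ ($c = \frac{1}{5} \cdot 21 = \frac{21}{5} \approx 4.2$)
$H = 113$ ($H = 3 - -110 = 3 + 110 = 113$)
$d = \frac{4846}{1485}$ ($d = \left(-4846\right) \left(- \frac{1}{1485}\right) = \frac{4846}{1485} \approx 3.2633$)
$R = \frac{2373}{5}$ ($R = 113 \cdot \frac{21}{5} = \frac{2373}{5} \approx 474.6$)
$R + d = \frac{2373}{5} + \frac{4846}{1485} = \frac{709627}{1485}$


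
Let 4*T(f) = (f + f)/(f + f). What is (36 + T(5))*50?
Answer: 3625/2 ≈ 1812.5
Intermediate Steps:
T(f) = 1/4 (T(f) = ((f + f)/(f + f))/4 = ((2*f)/((2*f)))/4 = ((2*f)*(1/(2*f)))/4 = (1/4)*1 = 1/4)
(36 + T(5))*50 = (36 + 1/4)*50 = (145/4)*50 = 3625/2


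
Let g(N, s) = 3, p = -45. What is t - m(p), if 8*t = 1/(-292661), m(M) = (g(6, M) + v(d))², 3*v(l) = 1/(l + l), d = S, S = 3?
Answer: -1770599131/189644328 ≈ -9.3364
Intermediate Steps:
d = 3
v(l) = 1/(6*l) (v(l) = 1/(3*(l + l)) = 1/(3*((2*l))) = (1/(2*l))/3 = 1/(6*l))
m(M) = 3025/324 (m(M) = (3 + (⅙)/3)² = (3 + (⅙)*(⅓))² = (3 + 1/18)² = (55/18)² = 3025/324)
t = -1/2341288 (t = (⅛)/(-292661) = (⅛)*(-1/292661) = -1/2341288 ≈ -4.2712e-7)
t - m(p) = -1/2341288 - 1*3025/324 = -1/2341288 - 3025/324 = -1770599131/189644328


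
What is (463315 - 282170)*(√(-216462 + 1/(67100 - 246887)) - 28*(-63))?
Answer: 319539780 + 181145*I*√6996780314684265/179787 ≈ 3.1954e+8 + 8.4279e+7*I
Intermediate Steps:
(463315 - 282170)*(√(-216462 + 1/(67100 - 246887)) - 28*(-63)) = 181145*(√(-216462 + 1/(-179787)) + 1764) = 181145*(√(-216462 - 1/179787) + 1764) = 181145*(√(-38917053595/179787) + 1764) = 181145*(I*√6996780314684265/179787 + 1764) = 181145*(1764 + I*√6996780314684265/179787) = 319539780 + 181145*I*√6996780314684265/179787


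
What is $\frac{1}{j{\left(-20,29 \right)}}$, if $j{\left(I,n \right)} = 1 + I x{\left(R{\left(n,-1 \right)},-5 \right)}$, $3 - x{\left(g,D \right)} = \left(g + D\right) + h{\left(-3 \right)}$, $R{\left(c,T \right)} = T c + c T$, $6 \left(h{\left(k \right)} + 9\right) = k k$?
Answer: $- \frac{1}{1469} \approx -0.00068074$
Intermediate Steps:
$h{\left(k \right)} = -9 + \frac{k^{2}}{6}$ ($h{\left(k \right)} = -9 + \frac{k k}{6} = -9 + \frac{k^{2}}{6}$)
$R{\left(c,T \right)} = 2 T c$ ($R{\left(c,T \right)} = T c + T c = 2 T c$)
$x{\left(g,D \right)} = \frac{21}{2} - D - g$ ($x{\left(g,D \right)} = 3 - \left(\left(g + D\right) - \left(9 - \frac{\left(-3\right)^{2}}{6}\right)\right) = 3 - \left(\left(D + g\right) + \left(-9 + \frac{1}{6} \cdot 9\right)\right) = 3 - \left(\left(D + g\right) + \left(-9 + \frac{3}{2}\right)\right) = 3 - \left(\left(D + g\right) - \frac{15}{2}\right) = 3 - \left(- \frac{15}{2} + D + g\right) = \frac{21}{2} - D - g$)
$j{\left(I,n \right)} = 1 + I \left(\frac{31}{2} + 2 n\right)$ ($j{\left(I,n \right)} = 1 + I \left(\frac{21}{2} - -5 - 2 \left(-1\right) n\right) = 1 + I \left(\frac{21}{2} + 5 - - 2 n\right) = 1 + I \left(\frac{21}{2} + 5 + 2 n\right) = 1 + I \left(\frac{31}{2} + 2 n\right)$)
$\frac{1}{j{\left(-20,29 \right)}} = \frac{1}{1 + \frac{1}{2} \left(-20\right) \left(31 + 4 \cdot 29\right)} = \frac{1}{1 + \frac{1}{2} \left(-20\right) \left(31 + 116\right)} = \frac{1}{1 + \frac{1}{2} \left(-20\right) 147} = \frac{1}{1 - 1470} = \frac{1}{-1469} = - \frac{1}{1469}$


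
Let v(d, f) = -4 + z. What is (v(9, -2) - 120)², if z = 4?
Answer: 14400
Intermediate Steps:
v(d, f) = 0 (v(d, f) = -4 + 4 = 0)
(v(9, -2) - 120)² = (0 - 120)² = (-120)² = 14400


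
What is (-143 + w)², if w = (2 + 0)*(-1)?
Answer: 21025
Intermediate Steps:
w = -2 (w = 2*(-1) = -2)
(-143 + w)² = (-143 - 2)² = (-145)² = 21025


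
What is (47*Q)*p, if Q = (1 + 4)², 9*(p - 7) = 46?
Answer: 128075/9 ≈ 14231.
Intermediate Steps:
p = 109/9 (p = 7 + (⅑)*46 = 7 + 46/9 = 109/9 ≈ 12.111)
Q = 25 (Q = 5² = 25)
(47*Q)*p = (47*25)*(109/9) = 1175*(109/9) = 128075/9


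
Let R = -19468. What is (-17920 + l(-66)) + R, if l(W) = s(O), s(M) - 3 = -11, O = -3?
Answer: -37396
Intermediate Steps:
s(M) = -8 (s(M) = 3 - 11 = -8)
l(W) = -8
(-17920 + l(-66)) + R = (-17920 - 8) - 19468 = -17928 - 19468 = -37396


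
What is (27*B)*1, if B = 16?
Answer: 432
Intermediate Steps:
(27*B)*1 = (27*16)*1 = 432*1 = 432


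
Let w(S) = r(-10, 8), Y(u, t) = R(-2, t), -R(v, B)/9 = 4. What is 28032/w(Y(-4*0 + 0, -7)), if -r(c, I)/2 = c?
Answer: 7008/5 ≈ 1401.6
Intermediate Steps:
R(v, B) = -36 (R(v, B) = -9*4 = -36)
r(c, I) = -2*c
Y(u, t) = -36
w(S) = 20 (w(S) = -2*(-10) = 20)
28032/w(Y(-4*0 + 0, -7)) = 28032/20 = 28032*(1/20) = 7008/5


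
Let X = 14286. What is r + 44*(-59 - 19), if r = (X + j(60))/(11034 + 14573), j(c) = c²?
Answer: -87865338/25607 ≈ -3431.3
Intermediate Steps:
r = 17886/25607 (r = (14286 + 60²)/(11034 + 14573) = (14286 + 3600)/25607 = 17886*(1/25607) = 17886/25607 ≈ 0.69848)
r + 44*(-59 - 19) = 17886/25607 + 44*(-59 - 19) = 17886/25607 + 44*(-78) = 17886/25607 - 3432 = -87865338/25607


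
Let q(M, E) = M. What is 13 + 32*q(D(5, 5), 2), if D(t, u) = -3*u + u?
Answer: -307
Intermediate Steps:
D(t, u) = -2*u
13 + 32*q(D(5, 5), 2) = 13 + 32*(-2*5) = 13 + 32*(-10) = 13 - 320 = -307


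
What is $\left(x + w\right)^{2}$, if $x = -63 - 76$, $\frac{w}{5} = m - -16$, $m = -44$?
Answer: $77841$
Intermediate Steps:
$w = -140$ ($w = 5 \left(-44 - -16\right) = 5 \left(-44 + 16\right) = 5 \left(-28\right) = -140$)
$x = -139$ ($x = -63 - 76 = -139$)
$\left(x + w\right)^{2} = \left(-139 - 140\right)^{2} = \left(-279\right)^{2} = 77841$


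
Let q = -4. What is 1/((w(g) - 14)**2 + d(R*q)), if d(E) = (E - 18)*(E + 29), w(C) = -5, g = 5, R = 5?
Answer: 1/19 ≈ 0.052632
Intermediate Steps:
d(E) = (-18 + E)*(29 + E)
1/((w(g) - 14)**2 + d(R*q)) = 1/((-5 - 14)**2 + (-522 + (5*(-4))**2 + 11*(5*(-4)))) = 1/((-19)**2 + (-522 + (-20)**2 + 11*(-20))) = 1/(361 + (-522 + 400 - 220)) = 1/(361 - 342) = 1/19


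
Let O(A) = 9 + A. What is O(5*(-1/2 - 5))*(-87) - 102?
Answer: 3015/2 ≈ 1507.5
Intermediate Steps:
O(5*(-1/2 - 5))*(-87) - 102 = (9 + 5*(-1/2 - 5))*(-87) - 102 = (9 + 5*(-1*½ - 5))*(-87) - 102 = (9 + 5*(-½ - 5))*(-87) - 102 = (9 + 5*(-11/2))*(-87) - 102 = (9 - 55/2)*(-87) - 102 = -37/2*(-87) - 102 = 3219/2 - 102 = 3015/2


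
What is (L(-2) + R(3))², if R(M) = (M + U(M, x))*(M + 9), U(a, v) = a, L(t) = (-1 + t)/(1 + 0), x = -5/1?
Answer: 4761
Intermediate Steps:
x = -5 (x = -5*1 = -5)
L(t) = -1 + t (L(t) = (-1 + t)/1 = (-1 + t)*1 = -1 + t)
R(M) = 2*M*(9 + M) (R(M) = (M + M)*(M + 9) = (2*M)*(9 + M) = 2*M*(9 + M))
(L(-2) + R(3))² = ((-1 - 2) + 2*3*(9 + 3))² = (-3 + 2*3*12)² = (-3 + 72)² = 69² = 4761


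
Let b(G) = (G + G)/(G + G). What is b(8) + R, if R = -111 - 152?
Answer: -262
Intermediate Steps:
b(G) = 1 (b(G) = (2*G)/((2*G)) = (2*G)*(1/(2*G)) = 1)
R = -263
b(8) + R = 1 - 263 = -262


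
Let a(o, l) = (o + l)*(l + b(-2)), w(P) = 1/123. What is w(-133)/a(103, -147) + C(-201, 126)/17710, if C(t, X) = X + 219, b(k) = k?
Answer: 109969/5644716 ≈ 0.019482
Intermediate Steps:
w(P) = 1/123
C(t, X) = 219 + X
a(o, l) = (-2 + l)*(l + o) (a(o, l) = (o + l)*(l - 2) = (l + o)*(-2 + l) = (-2 + l)*(l + o))
w(-133)/a(103, -147) + C(-201, 126)/17710 = 1/(123*((-147)² - 2*(-147) - 2*103 - 147*103)) + (219 + 126)/17710 = 1/(123*(21609 + 294 - 206 - 15141)) + 345*(1/17710) = (1/123)/6556 + 3/154 = (1/123)*(1/6556) + 3/154 = 1/806388 + 3/154 = 109969/5644716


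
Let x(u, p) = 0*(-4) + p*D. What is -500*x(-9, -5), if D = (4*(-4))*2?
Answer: -80000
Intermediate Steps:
D = -32 (D = -16*2 = -32)
x(u, p) = -32*p (x(u, p) = 0*(-4) + p*(-32) = 0 - 32*p = -32*p)
-500*x(-9, -5) = -(-16000)*(-5) = -500*160 = -80000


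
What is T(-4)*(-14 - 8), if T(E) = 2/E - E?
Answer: -77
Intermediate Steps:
T(E) = -E + 2/E
T(-4)*(-14 - 8) = (-1*(-4) + 2/(-4))*(-14 - 8) = (4 + 2*(-1/4))*(-22) = (4 - 1/2)*(-22) = (7/2)*(-22) = -77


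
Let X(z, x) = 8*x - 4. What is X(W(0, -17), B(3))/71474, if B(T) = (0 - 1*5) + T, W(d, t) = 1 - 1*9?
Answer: -10/35737 ≈ -0.00027982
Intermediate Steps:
W(d, t) = -8 (W(d, t) = 1 - 9 = -8)
B(T) = -5 + T (B(T) = (0 - 5) + T = -5 + T)
X(z, x) = -4 + 8*x
X(W(0, -17), B(3))/71474 = (-4 + 8*(-5 + 3))/71474 = (-4 + 8*(-2))*(1/71474) = (-4 - 16)*(1/71474) = -20*1/71474 = -10/35737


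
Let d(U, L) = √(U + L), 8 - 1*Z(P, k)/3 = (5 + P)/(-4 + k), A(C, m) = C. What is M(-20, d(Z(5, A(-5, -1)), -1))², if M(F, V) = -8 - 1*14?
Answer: 484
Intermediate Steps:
Z(P, k) = 24 - 3*(5 + P)/(-4 + k)
d(U, L) = √(L + U)
M(F, V) = -22 (M(F, V) = -8 - 14 = -22)
M(-20, d(Z(5, A(-5, -1)), -1))² = (-22)² = 484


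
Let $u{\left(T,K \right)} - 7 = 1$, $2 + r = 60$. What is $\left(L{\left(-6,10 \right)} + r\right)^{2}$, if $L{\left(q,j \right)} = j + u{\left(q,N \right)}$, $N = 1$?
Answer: $5776$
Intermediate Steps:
$r = 58$ ($r = -2 + 60 = 58$)
$u{\left(T,K \right)} = 8$ ($u{\left(T,K \right)} = 7 + 1 = 8$)
$L{\left(q,j \right)} = 8 + j$ ($L{\left(q,j \right)} = j + 8 = 8 + j$)
$\left(L{\left(-6,10 \right)} + r\right)^{2} = \left(\left(8 + 10\right) + 58\right)^{2} = \left(18 + 58\right)^{2} = 76^{2} = 5776$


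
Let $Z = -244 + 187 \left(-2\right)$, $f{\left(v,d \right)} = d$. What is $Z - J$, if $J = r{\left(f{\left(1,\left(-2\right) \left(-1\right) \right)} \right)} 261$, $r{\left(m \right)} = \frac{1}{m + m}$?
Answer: $- \frac{2733}{4} \approx -683.25$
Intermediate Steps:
$r{\left(m \right)} = \frac{1}{2 m}$
$J = \frac{261}{4}$ ($J = \frac{1}{2 \left(\left(-2\right) \left(-1\right)\right)} 261 = \frac{1}{2 \cdot 2} \cdot 261 = \frac{1}{2} \cdot \frac{1}{2} \cdot 261 = \frac{1}{4} \cdot 261 = \frac{261}{4} \approx 65.25$)
$Z = -618$ ($Z = -244 - 374 = -618$)
$Z - J = -618 - \frac{261}{4} = - \frac{2733}{4}$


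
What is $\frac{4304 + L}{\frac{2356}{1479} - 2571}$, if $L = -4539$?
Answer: $\frac{347565}{3800153} \approx 0.091461$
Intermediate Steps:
$\frac{4304 + L}{\frac{2356}{1479} - 2571} = \frac{4304 - 4539}{\frac{2356}{1479} - 2571} = - \frac{235}{2356 \cdot \frac{1}{1479} - 2571} = - \frac{235}{\frac{2356}{1479} - 2571} = - \frac{235}{- \frac{3800153}{1479}} = \left(-235\right) \left(- \frac{1479}{3800153}\right) = \frac{347565}{3800153}$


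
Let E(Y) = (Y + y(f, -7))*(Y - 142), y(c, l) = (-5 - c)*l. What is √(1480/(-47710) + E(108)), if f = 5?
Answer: 16*I*√538121090/4771 ≈ 77.795*I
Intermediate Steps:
y(c, l) = l*(-5 - c)
E(Y) = (-142 + Y)*(70 + Y) (E(Y) = (Y - 1*(-7)*(5 + 5))*(Y - 142) = (Y - 1*(-7)*10)*(-142 + Y) = (Y + 70)*(-142 + Y) = (70 + Y)*(-142 + Y) = (-142 + Y)*(70 + Y))
√(1480/(-47710) + E(108)) = √(1480/(-47710) + (-9940 + 108² - 72*108)) = √(1480*(-1/47710) + (-9940 + 11664 - 7776)) = √(-148/4771 - 6052) = √(-28874240/4771) = 16*I*√538121090/4771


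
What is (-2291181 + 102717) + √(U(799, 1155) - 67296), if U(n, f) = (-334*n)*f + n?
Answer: -2188464 + I*√308296727 ≈ -2.1885e+6 + 17558.0*I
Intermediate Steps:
U(n, f) = n - 334*f*n (U(n, f) = -334*f*n + n = n - 334*f*n)
(-2291181 + 102717) + √(U(799, 1155) - 67296) = (-2291181 + 102717) + √(799*(1 - 334*1155) - 67296) = -2188464 + √(799*(1 - 385770) - 67296) = -2188464 + √(799*(-385769) - 67296) = -2188464 + √(-308229431 - 67296) = -2188464 + √(-308296727) = -2188464 + I*√308296727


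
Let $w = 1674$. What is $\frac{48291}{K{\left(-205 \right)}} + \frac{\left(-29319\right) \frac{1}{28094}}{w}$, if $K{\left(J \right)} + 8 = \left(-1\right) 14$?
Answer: $- \frac{34410534479}{15676452} \approx -2195.0$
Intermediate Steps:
$K{\left(J \right)} = -22$ ($K{\left(J \right)} = -8 - 14 = -22$)
$\frac{48291}{K{\left(-205 \right)}} + \frac{\left(-29319\right) \frac{1}{28094}}{w} = \frac{48291}{-22} + \frac{\left(-29319\right) \frac{1}{28094}}{1674} = 48291 \left(- \frac{1}{22}\right) + \left(-29319\right) \frac{1}{28094} \cdot \frac{1}{1674} = - \frac{48291}{22} - \frac{9773}{15676452} = - \frac{34410534479}{15676452}$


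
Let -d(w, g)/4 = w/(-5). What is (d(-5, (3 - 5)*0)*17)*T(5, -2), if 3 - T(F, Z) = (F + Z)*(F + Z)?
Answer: 408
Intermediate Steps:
T(F, Z) = 3 - (F + Z)² (T(F, Z) = 3 - (F + Z)*(F + Z) = 3 - (F + Z)²)
d(w, g) = 4*w/5 (d(w, g) = -4*w/(-5) = -4*w*(-1)/5 = -(-4)*w/5 = 4*w/5)
(d(-5, (3 - 5)*0)*17)*T(5, -2) = (((⅘)*(-5))*17)*(3 - (5 - 2)²) = (-4*17)*(3 - 1*3²) = -68*(3 - 1*9) = -68*(3 - 9) = -68*(-6) = 408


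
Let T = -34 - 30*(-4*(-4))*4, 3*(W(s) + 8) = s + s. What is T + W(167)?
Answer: -5552/3 ≈ -1850.7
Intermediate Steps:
W(s) = -8 + 2*s/3 (W(s) = -8 + (s + s)/3 = -8 + (2*s)/3 = -8 + 2*s/3)
T = -1954 (T = -34 - 480*4 = -34 - 30*64 = -34 - 1920 = -1954)
T + W(167) = -1954 + (-8 + (⅔)*167) = -1954 + (-8 + 334/3) = -1954 + 310/3 = -5552/3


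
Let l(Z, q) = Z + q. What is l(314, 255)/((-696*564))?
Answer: -569/392544 ≈ -0.0014495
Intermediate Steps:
l(314, 255)/((-696*564)) = (314 + 255)/((-696*564)) = 569/(-392544) = 569*(-1/392544) = -569/392544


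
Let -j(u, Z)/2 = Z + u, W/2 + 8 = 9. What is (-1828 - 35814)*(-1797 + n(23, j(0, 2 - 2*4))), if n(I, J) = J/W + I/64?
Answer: 2156905421/32 ≈ 6.7403e+7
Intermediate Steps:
W = 2 (W = -16 + 2*9 = -16 + 18 = 2)
j(u, Z) = -2*Z - 2*u (j(u, Z) = -2*(Z + u) = -2*Z - 2*u)
n(I, J) = J/2 + I/64
(-1828 - 35814)*(-1797 + n(23, j(0, 2 - 2*4))) = (-1828 - 35814)*(-1797 + ((-2*(2 - 2*4) - 2*0)/2 + (1/64)*23)) = -37642*(-1797 + ((-2*(2 - 8) + 0)/2 + 23/64)) = -37642*(-1797 + ((-2*(-6) + 0)/2 + 23/64)) = -37642*(-1797 + ((12 + 0)/2 + 23/64)) = -37642*(-1797 + ((½)*12 + 23/64)) = -37642*(-1797 + (6 + 23/64)) = -37642*(-1797 + 407/64) = -37642*(-114601/64) = 2156905421/32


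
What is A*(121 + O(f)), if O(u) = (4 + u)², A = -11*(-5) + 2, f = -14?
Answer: 12597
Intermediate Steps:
A = 57 (A = 55 + 2 = 57)
A*(121 + O(f)) = 57*(121 + (4 - 14)²) = 57*(121 + (-10)²) = 57*(121 + 100) = 57*221 = 12597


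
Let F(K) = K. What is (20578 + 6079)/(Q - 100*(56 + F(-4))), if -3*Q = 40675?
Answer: -79971/56275 ≈ -1.4211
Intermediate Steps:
Q = -40675/3 (Q = -⅓*40675 = -40675/3 ≈ -13558.)
(20578 + 6079)/(Q - 100*(56 + F(-4))) = (20578 + 6079)/(-40675/3 - 100*(56 - 4)) = 26657/(-40675/3 - 100*52) = 26657/(-40675/3 - 5200) = 26657/(-56275/3) = 26657*(-3/56275) = -79971/56275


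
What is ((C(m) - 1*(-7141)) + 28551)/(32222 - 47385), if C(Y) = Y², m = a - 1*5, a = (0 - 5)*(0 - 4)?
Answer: -35917/15163 ≈ -2.3687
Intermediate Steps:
a = 20 (a = -5*(-4) = 20)
m = 15 (m = 20 - 1*5 = 20 - 5 = 15)
((C(m) - 1*(-7141)) + 28551)/(32222 - 47385) = ((15² - 1*(-7141)) + 28551)/(32222 - 47385) = ((225 + 7141) + 28551)/(-15163) = (7366 + 28551)*(-1/15163) = 35917*(-1/15163) = -35917/15163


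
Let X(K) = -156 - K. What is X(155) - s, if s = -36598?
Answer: 36287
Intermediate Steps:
X(155) - s = (-156 - 1*155) - 1*(-36598) = (-156 - 155) + 36598 = -311 + 36598 = 36287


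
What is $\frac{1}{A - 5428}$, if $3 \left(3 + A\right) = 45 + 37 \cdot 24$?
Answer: $- \frac{1}{5120} \approx -0.00019531$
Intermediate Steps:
$A = 308$ ($A = -3 + \frac{45 + 37 \cdot 24}{3} = -3 + \frac{45 + 888}{3} = -3 + \frac{1}{3} \cdot 933 = -3 + 311 = 308$)
$\frac{1}{A - 5428} = \frac{1}{308 - 5428} = \frac{1}{-5120} = - \frac{1}{5120}$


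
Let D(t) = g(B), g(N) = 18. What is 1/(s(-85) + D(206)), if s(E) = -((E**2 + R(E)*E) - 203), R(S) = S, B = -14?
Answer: -1/14229 ≈ -7.0279e-5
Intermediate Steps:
s(E) = 203 - 2*E**2 (s(E) = -((E**2 + E*E) - 203) = -((E**2 + E**2) - 203) = -(2*E**2 - 203) = -(-203 + 2*E**2) = 203 - 2*E**2)
D(t) = 18
1/(s(-85) + D(206)) = 1/((203 - 2*(-85)**2) + 18) = 1/((203 - 2*7225) + 18) = 1/((203 - 14450) + 18) = 1/(-14247 + 18) = 1/(-14229) = -1/14229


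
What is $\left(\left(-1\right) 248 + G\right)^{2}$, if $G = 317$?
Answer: $4761$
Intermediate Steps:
$\left(\left(-1\right) 248 + G\right)^{2} = \left(\left(-1\right) 248 + 317\right)^{2} = \left(-248 + 317\right)^{2} = 69^{2} = 4761$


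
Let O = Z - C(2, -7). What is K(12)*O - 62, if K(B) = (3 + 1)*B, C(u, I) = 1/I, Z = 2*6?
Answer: 3646/7 ≈ 520.86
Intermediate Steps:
Z = 12
K(B) = 4*B
O = 85/7 (O = 12 - 1/(-7) = 12 - 1*(-⅐) = 12 + ⅐ = 85/7 ≈ 12.143)
K(12)*O - 62 = (4*12)*(85/7) - 62 = 48*(85/7) - 62 = 4080/7 - 62 = 3646/7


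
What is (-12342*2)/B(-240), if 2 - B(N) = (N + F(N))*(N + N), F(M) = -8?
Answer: 12342/59519 ≈ 0.20736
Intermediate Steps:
B(N) = 2 - 2*N*(-8 + N) (B(N) = 2 - (N - 8)*(N + N) = 2 - (-8 + N)*2*N = 2 - 2*N*(-8 + N))
(-12342*2)/B(-240) = (-12342*2)/(2 - 2*(-240)² + 16*(-240)) = -24684/(2 - 2*57600 - 3840) = -24684/(2 - 115200 - 3840) = -24684/(-119038) = -24684*(-1/119038) = 12342/59519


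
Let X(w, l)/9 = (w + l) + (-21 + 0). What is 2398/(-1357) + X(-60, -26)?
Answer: -1309189/1357 ≈ -964.77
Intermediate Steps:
X(w, l) = -189 + 9*l + 9*w (X(w, l) = 9*((w + l) + (-21 + 0)) = 9*((l + w) - 21) = 9*(-21 + l + w) = -189 + 9*l + 9*w)
2398/(-1357) + X(-60, -26) = 2398/(-1357) + (-189 + 9*(-26) + 9*(-60)) = 2398*(-1/1357) + (-189 - 234 - 540) = -2398/1357 - 963 = -1309189/1357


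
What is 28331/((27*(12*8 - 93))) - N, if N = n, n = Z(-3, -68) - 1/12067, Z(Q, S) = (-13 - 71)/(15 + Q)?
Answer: 348712247/977427 ≈ 356.77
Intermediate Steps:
Z(Q, S) = -84/(15 + Q)
n = -84470/12067 (n = -84/(15 - 3) - 1/12067 = -84/12 - 1*1/12067 = -84*1/12 - 1/12067 = -7 - 1/12067 = -84470/12067 ≈ -7.0001)
N = -84470/12067 ≈ -7.0001
28331/((27*(12*8 - 93))) - N = 28331/((27*(12*8 - 93))) - 1*(-84470/12067) = 28331/((27*(96 - 93))) + 84470/12067 = 28331/((27*3)) + 84470/12067 = 28331/81 + 84470/12067 = 348712247/977427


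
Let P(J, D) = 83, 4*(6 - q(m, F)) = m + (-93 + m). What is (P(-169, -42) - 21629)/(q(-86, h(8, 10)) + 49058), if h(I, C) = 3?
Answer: -28728/65507 ≈ -0.43855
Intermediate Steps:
q(m, F) = 117/4 - m/2 (q(m, F) = 6 - (m + (-93 + m))/4 = 6 - (-93 + 2*m)/4 = 6 + (93/4 - m/2) = 117/4 - m/2)
(P(-169, -42) - 21629)/(q(-86, h(8, 10)) + 49058) = (83 - 21629)/((117/4 - ½*(-86)) + 49058) = -21546/((117/4 + 43) + 49058) = -21546/(289/4 + 49058) = -21546/196521/4 = -21546*4/196521 = -28728/65507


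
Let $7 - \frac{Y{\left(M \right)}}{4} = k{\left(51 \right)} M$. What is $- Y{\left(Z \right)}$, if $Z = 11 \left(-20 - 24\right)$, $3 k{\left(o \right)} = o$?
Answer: $-32940$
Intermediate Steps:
$k{\left(o \right)} = \frac{o}{3}$
$Z = -484$ ($Z = 11 \left(-44\right) = -484$)
$Y{\left(M \right)} = 28 - 68 M$ ($Y{\left(M \right)} = 28 - 4 \cdot \frac{1}{3} \cdot 51 M = 28 - 4 \cdot 17 M = 28 - 68 M$)
$- Y{\left(Z \right)} = - (28 - -32912) = - (28 + 32912) = \left(-1\right) 32940 = -32940$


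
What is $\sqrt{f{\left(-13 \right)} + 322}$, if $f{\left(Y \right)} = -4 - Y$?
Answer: $\sqrt{331} \approx 18.193$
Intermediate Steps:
$\sqrt{f{\left(-13 \right)} + 322} = \sqrt{\left(-4 - -13\right) + 322} = \sqrt{\left(-4 + 13\right) + 322} = \sqrt{9 + 322} = \sqrt{331}$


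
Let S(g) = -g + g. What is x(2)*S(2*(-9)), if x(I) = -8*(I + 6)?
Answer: 0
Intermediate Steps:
S(g) = 0
x(I) = -48 - 8*I (x(I) = -8*(6 + I) = -48 - 8*I)
x(2)*S(2*(-9)) = (-48 - 8*2)*0 = (-48 - 16)*0 = -64*0 = 0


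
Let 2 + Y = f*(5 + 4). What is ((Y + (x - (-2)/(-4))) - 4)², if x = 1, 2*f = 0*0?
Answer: 121/4 ≈ 30.250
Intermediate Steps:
f = 0 (f = (0*0)/2 = (½)*0 = 0)
Y = -2 (Y = -2 + 0*(5 + 4) = -2 + 0*9 = -2 + 0 = -2)
((Y + (x - (-2)/(-4))) - 4)² = ((-2 + (1 - (-2)/(-4))) - 4)² = ((-2 + (1 - (-2)*(-1)/4)) - 4)² = ((-2 + (1 - 1*½)) - 4)² = ((-2 + (1 - ½)) - 4)² = ((-2 + ½) - 4)² = (-3/2 - 4)² = (-11/2)² = 121/4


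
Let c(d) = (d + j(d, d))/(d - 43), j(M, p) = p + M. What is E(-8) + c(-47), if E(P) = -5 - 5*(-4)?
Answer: 497/30 ≈ 16.567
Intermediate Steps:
j(M, p) = M + p
c(d) = 3*d/(-43 + d) (c(d) = (d + (d + d))/(d - 43) = (d + 2*d)/(-43 + d) = (3*d)/(-43 + d) = 3*d/(-43 + d))
E(P) = 15 (E(P) = -5 + 20 = 15)
E(-8) + c(-47) = 15 + 3*(-47)/(-43 - 47) = 15 + 3*(-47)/(-90) = 15 + 3*(-47)*(-1/90) = 15 + 47/30 = 497/30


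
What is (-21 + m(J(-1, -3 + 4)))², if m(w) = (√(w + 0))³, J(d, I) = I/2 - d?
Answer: 3555/8 - 63*√6/2 ≈ 367.22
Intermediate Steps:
J(d, I) = I/2 - d (J(d, I) = I*(½) - d = I/2 - d)
m(w) = w^(3/2) (m(w) = (√w)³ = w^(3/2))
(-21 + m(J(-1, -3 + 4)))² = (-21 + ((-3 + 4)/2 - 1*(-1))^(3/2))² = (-21 + ((½)*1 + 1)^(3/2))² = (-21 + (½ + 1)^(3/2))² = (-21 + (3/2)^(3/2))² = (-21 + 3*√6/4)²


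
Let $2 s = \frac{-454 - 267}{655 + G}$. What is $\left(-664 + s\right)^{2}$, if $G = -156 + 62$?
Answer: $\frac{556111741441}{1258884} \approx 4.4175 \cdot 10^{5}$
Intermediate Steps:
$G = -94$
$s = - \frac{721}{1122}$ ($s = \frac{\left(-454 - 267\right) \frac{1}{655 - 94}}{2} = \frac{\left(-721\right) \frac{1}{561}}{2} = \frac{1}{2} \left(- \frac{721}{561}\right) = - \frac{721}{1122} \approx -0.6426$)
$\left(-664 + s\right)^{2} = \left(-664 - \frac{721}{1122}\right)^{2} = \left(- \frac{745729}{1122}\right)^{2} = \frac{556111741441}{1258884}$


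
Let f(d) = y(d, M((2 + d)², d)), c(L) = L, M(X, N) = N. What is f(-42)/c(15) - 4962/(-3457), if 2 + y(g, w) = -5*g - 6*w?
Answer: 332930/10371 ≈ 32.102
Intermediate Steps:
y(g, w) = -2 - 6*w - 5*g (y(g, w) = -2 + (-5*g - 6*w) = -2 + (-6*w - 5*g) = -2 - 6*w - 5*g)
f(d) = -2 - 11*d (f(d) = -2 - 6*d - 5*d = -2 - 11*d)
f(-42)/c(15) - 4962/(-3457) = (-2 - 11*(-42))/15 - 4962/(-3457) = (-2 + 462)*(1/15) - 4962*(-1/3457) = 460*(1/15) + 4962/3457 = 92/3 + 4962/3457 = 332930/10371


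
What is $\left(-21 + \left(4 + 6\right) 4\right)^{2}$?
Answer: $361$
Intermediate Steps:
$\left(-21 + \left(4 + 6\right) 4\right)^{2} = \left(-21 + 10 \cdot 4\right)^{2} = \left(-21 + 40\right)^{2} = 19^{2} = 361$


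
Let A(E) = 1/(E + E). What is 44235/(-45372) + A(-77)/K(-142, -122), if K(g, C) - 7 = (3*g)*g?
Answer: -68688454697/70453989452 ≈ -0.97494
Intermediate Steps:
A(E) = 1/(2*E)
K(g, C) = 7 + 3*g**2 (K(g, C) = 7 + (3*g)*g = 7 + 3*g**2)
44235/(-45372) + A(-77)/K(-142, -122) = 44235/(-45372) + ((1/2)/(-77))/(7 + 3*(-142)**2) = 44235*(-1/45372) + ((1/2)*(-1/77))/(7 + 3*20164) = -14745/15124 - 1/(154*(7 + 60492)) = -14745/15124 - 1/154/60499 = -14745/15124 - 1/154*1/60499 = -14745/15124 - 1/9316846 = -68688454697/70453989452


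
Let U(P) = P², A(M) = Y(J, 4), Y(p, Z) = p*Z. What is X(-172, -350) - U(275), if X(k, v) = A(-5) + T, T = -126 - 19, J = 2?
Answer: -75762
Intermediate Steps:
Y(p, Z) = Z*p
A(M) = 8 (A(M) = 4*2 = 8)
T = -145
X(k, v) = -137 (X(k, v) = 8 - 145 = -137)
X(-172, -350) - U(275) = -137 - 1*275² = -137 - 1*75625 = -137 - 75625 = -75762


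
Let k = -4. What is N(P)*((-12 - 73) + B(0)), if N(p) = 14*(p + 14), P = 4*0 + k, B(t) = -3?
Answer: -12320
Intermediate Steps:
P = -4 (P = 4*0 - 4 = 0 - 4 = -4)
N(p) = 196 + 14*p (N(p) = 14*(14 + p) = 196 + 14*p)
N(P)*((-12 - 73) + B(0)) = (196 + 14*(-4))*((-12 - 73) - 3) = (196 - 56)*(-85 - 3) = 140*(-88) = -12320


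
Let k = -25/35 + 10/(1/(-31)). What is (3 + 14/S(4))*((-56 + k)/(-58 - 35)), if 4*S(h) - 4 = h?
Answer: 25670/651 ≈ 39.432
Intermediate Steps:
S(h) = 1 + h/4
k = -2175/7 (k = -25*1/35 + 10/(-1/31) = -5/7 + 10*(-31) = -5/7 - 310 = -2175/7 ≈ -310.71)
(3 + 14/S(4))*((-56 + k)/(-58 - 35)) = (3 + 14/(1 + (¼)*4))*((-56 - 2175/7)/(-58 - 35)) = (3 + 14/(1 + 1))*(-2567/7/(-93)) = (3 + 14/2)*(-2567/7*(-1/93)) = (3 + 14*(½))*(2567/651) = (3 + 7)*(2567/651) = 10*(2567/651) = 25670/651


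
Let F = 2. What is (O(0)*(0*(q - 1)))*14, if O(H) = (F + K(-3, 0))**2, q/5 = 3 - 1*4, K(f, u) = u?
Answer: 0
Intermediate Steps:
q = -5 (q = 5*(3 - 1*4) = 5*(3 - 4) = 5*(-1) = -5)
O(H) = 4 (O(H) = (2 + 0)**2 = 2**2 = 4)
(O(0)*(0*(q - 1)))*14 = (4*(0*(-5 - 1)))*14 = (4*(0*(-6)))*14 = (4*0)*14 = 0*14 = 0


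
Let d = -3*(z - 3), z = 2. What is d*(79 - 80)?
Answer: -3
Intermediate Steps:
d = 3 (d = -3*(2 - 3) = -3*(-1) = 3)
d*(79 - 80) = 3*(79 - 80) = 3*(-1) = -3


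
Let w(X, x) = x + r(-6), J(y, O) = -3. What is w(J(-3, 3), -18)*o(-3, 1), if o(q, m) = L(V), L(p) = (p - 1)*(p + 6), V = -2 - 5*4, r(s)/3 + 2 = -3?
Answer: -12144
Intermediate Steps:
r(s) = -15 (r(s) = -6 + 3*(-3) = -6 - 9 = -15)
V = -22 (V = -2 - 20 = -22)
w(X, x) = -15 + x (w(X, x) = x - 15 = -15 + x)
L(p) = (-1 + p)*(6 + p)
o(q, m) = 368 (o(q, m) = -6 + (-22)² + 5*(-22) = -6 + 484 - 110 = 368)
w(J(-3, 3), -18)*o(-3, 1) = (-15 - 18)*368 = -33*368 = -12144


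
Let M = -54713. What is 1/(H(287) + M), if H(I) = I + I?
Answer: -1/54139 ≈ -1.8471e-5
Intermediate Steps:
H(I) = 2*I
1/(H(287) + M) = 1/(2*287 - 54713) = 1/(574 - 54713) = 1/(-54139) = -1/54139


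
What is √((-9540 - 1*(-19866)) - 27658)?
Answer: 2*I*√4333 ≈ 131.65*I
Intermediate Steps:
√((-9540 - 1*(-19866)) - 27658) = √((-9540 + 19866) - 27658) = √(10326 - 27658) = √(-17332) = 2*I*√4333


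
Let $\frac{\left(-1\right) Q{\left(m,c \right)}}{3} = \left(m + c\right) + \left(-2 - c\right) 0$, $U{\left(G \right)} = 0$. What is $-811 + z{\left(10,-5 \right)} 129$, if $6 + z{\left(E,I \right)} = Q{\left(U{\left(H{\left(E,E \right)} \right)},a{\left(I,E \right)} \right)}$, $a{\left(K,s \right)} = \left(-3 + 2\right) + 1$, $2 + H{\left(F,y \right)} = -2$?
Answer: $-1585$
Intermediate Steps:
$H{\left(F,y \right)} = -4$ ($H{\left(F,y \right)} = -2 - 2 = -4$)
$a{\left(K,s \right)} = 0$ ($a{\left(K,s \right)} = -1 + 1 = 0$)
$Q{\left(m,c \right)} = - 3 c - 3 m$ ($Q{\left(m,c \right)} = - 3 \left(\left(m + c\right) + \left(-2 - c\right) 0\right) = - 3 \left(\left(c + m\right) + 0\right) = - 3 \left(c + m\right) = - 3 c - 3 m$)
$z{\left(E,I \right)} = -6$ ($z{\left(E,I \right)} = -6 - 0 = -6 + \left(0 + 0\right) = -6 + 0 = -6$)
$-811 + z{\left(10,-5 \right)} 129 = -811 - 774 = -1585$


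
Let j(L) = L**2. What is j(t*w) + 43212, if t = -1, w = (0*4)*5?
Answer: 43212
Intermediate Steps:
w = 0 (w = 0*5 = 0)
j(t*w) + 43212 = (-1*0)**2 + 43212 = 0**2 + 43212 = 0 + 43212 = 43212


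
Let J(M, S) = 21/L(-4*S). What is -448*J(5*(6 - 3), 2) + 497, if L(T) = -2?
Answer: 5201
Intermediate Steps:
J(M, S) = -21/2 (J(M, S) = 21/(-2) = 21*(-½) = -21/2)
-448*J(5*(6 - 3), 2) + 497 = -448*(-21/2) + 497 = 4704 + 497 = 5201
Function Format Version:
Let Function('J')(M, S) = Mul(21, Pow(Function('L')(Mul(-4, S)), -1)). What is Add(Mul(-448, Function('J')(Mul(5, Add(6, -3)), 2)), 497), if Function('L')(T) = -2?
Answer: 5201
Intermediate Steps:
Function('J')(M, S) = Rational(-21, 2) (Function('J')(M, S) = Mul(21, Pow(-2, -1)) = Mul(21, Rational(-1, 2)) = Rational(-21, 2))
Add(Mul(-448, Function('J')(Mul(5, Add(6, -3)), 2)), 497) = Add(Mul(-448, Rational(-21, 2)), 497) = Add(4704, 497) = 5201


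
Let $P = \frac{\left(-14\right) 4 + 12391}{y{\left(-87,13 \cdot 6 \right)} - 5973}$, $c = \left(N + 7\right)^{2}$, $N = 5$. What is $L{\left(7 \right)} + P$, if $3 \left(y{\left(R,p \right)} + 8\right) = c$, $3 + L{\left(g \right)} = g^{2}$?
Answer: $\frac{260583}{5933} \approx 43.921$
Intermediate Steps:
$c = 144$ ($c = \left(5 + 7\right)^{2} = 12^{2} = 144$)
$L{\left(g \right)} = -3 + g^{2}$
$y{\left(R,p \right)} = 40$ ($y{\left(R,p \right)} = -8 + \frac{1}{3} \cdot 144 = -8 + 48 = 40$)
$P = - \frac{12335}{5933}$ ($P = \frac{\left(-14\right) 4 + 12391}{40 - 5973} = \frac{-56 + 12391}{-5933} = 12335 \left(- \frac{1}{5933}\right) = - \frac{12335}{5933} \approx -2.079$)
$L{\left(7 \right)} + P = \left(-3 + 7^{2}\right) - \frac{12335}{5933} = \left(-3 + 49\right) - \frac{12335}{5933} = 46 - \frac{12335}{5933} = \frac{260583}{5933}$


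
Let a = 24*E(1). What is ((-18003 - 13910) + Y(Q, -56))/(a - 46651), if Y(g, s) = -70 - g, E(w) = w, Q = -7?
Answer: 4568/6661 ≈ 0.68578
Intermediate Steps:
a = 24 (a = 24*1 = 24)
((-18003 - 13910) + Y(Q, -56))/(a - 46651) = ((-18003 - 13910) + (-70 - 1*(-7)))/(24 - 46651) = (-31913 + (-70 + 7))/(-46627) = (-31913 - 63)*(-1/46627) = -31976*(-1/46627) = 4568/6661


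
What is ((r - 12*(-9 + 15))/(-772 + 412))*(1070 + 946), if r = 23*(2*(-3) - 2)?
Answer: 7168/5 ≈ 1433.6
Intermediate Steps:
r = -184 (r = 23*(-6 - 2) = 23*(-8) = -184)
((r - 12*(-9 + 15))/(-772 + 412))*(1070 + 946) = ((-184 - 12*(-9 + 15))/(-772 + 412))*(1070 + 946) = ((-184 - 12*6)/(-360))*2016 = ((-184 - 72)*(-1/360))*2016 = -256*(-1/360)*2016 = (32/45)*2016 = 7168/5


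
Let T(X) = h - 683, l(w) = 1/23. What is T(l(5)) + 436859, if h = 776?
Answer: 436952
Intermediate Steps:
l(w) = 1/23
T(X) = 93 (T(X) = 776 - 683 = 93)
T(l(5)) + 436859 = 93 + 436859 = 436952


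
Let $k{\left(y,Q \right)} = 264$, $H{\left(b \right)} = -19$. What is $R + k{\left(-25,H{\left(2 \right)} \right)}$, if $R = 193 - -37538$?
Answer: $37995$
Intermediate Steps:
$R = 37731$ ($R = 193 + 37538 = 37731$)
$R + k{\left(-25,H{\left(2 \right)} \right)} = 37731 + 264 = 37995$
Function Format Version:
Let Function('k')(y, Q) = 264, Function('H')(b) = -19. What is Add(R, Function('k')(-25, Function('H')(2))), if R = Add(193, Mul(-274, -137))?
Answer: 37995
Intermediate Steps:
R = 37731 (R = Add(193, 37538) = 37731)
Add(R, Function('k')(-25, Function('H')(2))) = Add(37731, 264) = 37995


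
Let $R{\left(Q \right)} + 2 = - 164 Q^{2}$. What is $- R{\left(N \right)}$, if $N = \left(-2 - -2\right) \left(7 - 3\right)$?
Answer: $2$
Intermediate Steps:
$N = 0$ ($N = \left(-2 + 2\right) 4 = 0 \cdot 4 = 0$)
$R{\left(Q \right)} = -2 - 164 Q^{2}$
$- R{\left(N \right)} = - (-2 - 164 \cdot 0^{2}) = - (-2 - 0) = - (-2 + 0) = \left(-1\right) \left(-2\right) = 2$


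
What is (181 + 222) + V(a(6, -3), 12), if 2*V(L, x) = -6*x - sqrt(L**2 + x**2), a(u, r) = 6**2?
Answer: 367 - 6*sqrt(10) ≈ 348.03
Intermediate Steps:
a(u, r) = 36
V(L, x) = -3*x - sqrt(L**2 + x**2)/2 (V(L, x) = (-6*x - sqrt(L**2 + x**2))/2 = (-sqrt(L**2 + x**2) - 6*x)/2 = -3*x - sqrt(L**2 + x**2)/2)
(181 + 222) + V(a(6, -3), 12) = (181 + 222) + (-3*12 - sqrt(36**2 + 12**2)/2) = 403 + (-36 - sqrt(1296 + 144)/2) = 403 + (-36 - 6*sqrt(10)) = 367 - 6*sqrt(10)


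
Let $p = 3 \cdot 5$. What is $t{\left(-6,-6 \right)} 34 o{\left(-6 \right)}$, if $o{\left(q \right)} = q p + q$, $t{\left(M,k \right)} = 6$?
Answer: $-19584$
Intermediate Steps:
$p = 15$
$o{\left(q \right)} = 16 q$ ($o{\left(q \right)} = q 15 + q = 15 q + q = 16 q$)
$t{\left(-6,-6 \right)} 34 o{\left(-6 \right)} = 6 \cdot 34 \cdot 16 \left(-6\right) = 204 \left(-96\right) = -19584$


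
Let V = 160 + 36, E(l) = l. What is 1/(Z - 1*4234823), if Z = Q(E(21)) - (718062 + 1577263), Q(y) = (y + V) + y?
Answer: -1/6529910 ≈ -1.5314e-7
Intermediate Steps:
V = 196
Q(y) = 196 + 2*y (Q(y) = (y + 196) + y = (196 + y) + y = 196 + 2*y)
Z = -2295087 (Z = (196 + 2*21) - (718062 + 1577263) = (196 + 42) - 1*2295325 = 238 - 2295325 = -2295087)
1/(Z - 1*4234823) = 1/(-2295087 - 1*4234823) = 1/(-2295087 - 4234823) = 1/(-6529910) = -1/6529910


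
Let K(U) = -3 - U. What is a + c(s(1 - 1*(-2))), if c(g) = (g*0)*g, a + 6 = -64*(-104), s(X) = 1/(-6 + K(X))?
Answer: 6650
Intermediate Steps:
s(X) = 1/(-9 - X) (s(X) = 1/(-6 + (-3 - X)) = 1/(-9 - X))
a = 6650 (a = -6 - 64*(-104) = -6 + 6656 = 6650)
c(g) = 0 (c(g) = 0*g = 0)
a + c(s(1 - 1*(-2))) = 6650 + 0 = 6650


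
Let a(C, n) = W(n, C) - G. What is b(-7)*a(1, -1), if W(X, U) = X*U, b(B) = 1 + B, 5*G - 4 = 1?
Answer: 12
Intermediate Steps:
G = 1 (G = 4/5 + (1/5)*1 = 4/5 + 1/5 = 1)
W(X, U) = U*X
a(C, n) = -1 + C*n (a(C, n) = C*n - 1*1 = C*n - 1 = -1 + C*n)
b(-7)*a(1, -1) = (1 - 7)*(-1 + 1*(-1)) = -6*(-1 - 1) = -6*(-2) = 12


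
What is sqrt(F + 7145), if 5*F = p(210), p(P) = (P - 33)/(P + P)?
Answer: sqrt(35010913)/70 ≈ 84.529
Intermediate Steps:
p(P) = (-33 + P)/(2*P) (p(P) = (-33 + P)/((2*P)) = (-33 + P)*(1/(2*P)) = (-33 + P)/(2*P))
F = 59/700 (F = ((1/2)*(-33 + 210)/210)/5 = ((1/2)*(1/210)*177)/5 = (1/5)*(59/140) = 59/700 ≈ 0.084286)
sqrt(F + 7145) = sqrt(59/700 + 7145) = sqrt(5001559/700) = sqrt(35010913)/70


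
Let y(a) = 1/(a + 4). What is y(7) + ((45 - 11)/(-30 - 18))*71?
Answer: -13253/264 ≈ -50.201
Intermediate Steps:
y(a) = 1/(4 + a)
y(7) + ((45 - 11)/(-30 - 18))*71 = 1/(4 + 7) + ((45 - 11)/(-30 - 18))*71 = 1/11 + (34/(-48))*71 = 1/11 + (34*(-1/48))*71 = 1/11 - 17/24*71 = 1/11 - 1207/24 = -13253/264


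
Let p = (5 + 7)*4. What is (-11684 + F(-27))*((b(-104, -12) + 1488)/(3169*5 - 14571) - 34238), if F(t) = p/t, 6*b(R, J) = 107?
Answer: 529310929957/1323 ≈ 4.0008e+8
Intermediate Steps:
b(R, J) = 107/6 (b(R, J) = (⅙)*107 = 107/6)
p = 48 (p = 12*4 = 48)
F(t) = 48/t
(-11684 + F(-27))*((b(-104, -12) + 1488)/(3169*5 - 14571) - 34238) = (-11684 + 48/(-27))*((107/6 + 1488)/(3169*5 - 14571) - 34238) = (-11684 + 48*(-1/27))*(9035/(6*(15845 - 14571)) - 34238) = (-11684 - 16/9)*((9035/6)/1274 - 34238) = -105172*((9035/6)*(1/1274) - 34238)/9 = -105172*(695/588 - 34238)/9 = -105172/9*(-20131249/588) = 529310929957/1323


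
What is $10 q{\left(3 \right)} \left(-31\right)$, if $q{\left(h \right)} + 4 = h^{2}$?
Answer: $-1550$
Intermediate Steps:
$q{\left(h \right)} = -4 + h^{2}$
$10 q{\left(3 \right)} \left(-31\right) = 10 \left(-4 + 3^{2}\right) \left(-31\right) = 10 \left(-4 + 9\right) \left(-31\right) = 10 \cdot 5 \left(-31\right) = 50 \left(-31\right) = -1550$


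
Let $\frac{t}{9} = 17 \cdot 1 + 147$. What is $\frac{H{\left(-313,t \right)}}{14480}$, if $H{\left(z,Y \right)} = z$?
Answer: $- \frac{313}{14480} \approx -0.021616$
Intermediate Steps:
$t = 1476$ ($t = 9 \left(17 \cdot 1 + 147\right) = 9 \left(17 + 147\right) = 9 \cdot 164 = 1476$)
$\frac{H{\left(-313,t \right)}}{14480} = - \frac{313}{14480}$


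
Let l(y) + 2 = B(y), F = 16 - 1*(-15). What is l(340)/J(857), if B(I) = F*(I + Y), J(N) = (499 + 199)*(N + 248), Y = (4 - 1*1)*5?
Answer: 11003/771290 ≈ 0.014266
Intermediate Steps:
F = 31 (F = 16 + 15 = 31)
Y = 15 (Y = (4 - 1)*5 = 3*5 = 15)
J(N) = 173104 + 698*N (J(N) = 698*(248 + N) = 173104 + 698*N)
B(I) = 465 + 31*I (B(I) = 31*(I + 15) = 31*(15 + I) = 465 + 31*I)
l(y) = 463 + 31*y (l(y) = -2 + (465 + 31*y) = 463 + 31*y)
l(340)/J(857) = (463 + 31*340)/(173104 + 698*857) = (463 + 10540)/(173104 + 598186) = 11003/771290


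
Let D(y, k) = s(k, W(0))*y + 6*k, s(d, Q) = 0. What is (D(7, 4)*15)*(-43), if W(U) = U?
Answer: -15480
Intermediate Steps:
D(y, k) = 6*k (D(y, k) = 0*y + 6*k = 0 + 6*k = 6*k)
(D(7, 4)*15)*(-43) = ((6*4)*15)*(-43) = (24*15)*(-43) = 360*(-43) = -15480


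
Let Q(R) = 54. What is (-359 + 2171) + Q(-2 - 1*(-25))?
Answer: 1866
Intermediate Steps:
(-359 + 2171) + Q(-2 - 1*(-25)) = (-359 + 2171) + 54 = 1812 + 54 = 1866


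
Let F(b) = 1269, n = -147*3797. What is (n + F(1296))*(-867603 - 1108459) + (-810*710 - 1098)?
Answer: 1100448590982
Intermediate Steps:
n = -558159
(n + F(1296))*(-867603 - 1108459) + (-810*710 - 1098) = (-558159 + 1269)*(-867603 - 1108459) + (-810*710 - 1098) = -556890*(-1976062) + (-575100 - 1098) = 1100449167180 - 576198 = 1100448590982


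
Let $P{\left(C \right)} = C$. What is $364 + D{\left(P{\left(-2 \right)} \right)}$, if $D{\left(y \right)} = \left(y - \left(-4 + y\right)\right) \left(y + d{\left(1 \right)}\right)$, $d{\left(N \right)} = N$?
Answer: $360$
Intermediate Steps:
$D{\left(y \right)} = 4 + 4 y$ ($D{\left(y \right)} = \left(y - \left(-4 + y\right)\right) \left(y + 1\right) = 4 \left(1 + y\right) = 4 + 4 y$)
$364 + D{\left(P{\left(-2 \right)} \right)} = 364 + \left(4 + 4 \left(-2\right)\right) = 364 + \left(4 - 8\right) = 364 - 4 = 360$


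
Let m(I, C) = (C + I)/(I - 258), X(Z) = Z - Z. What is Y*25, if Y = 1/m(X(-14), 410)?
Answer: -645/41 ≈ -15.732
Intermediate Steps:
X(Z) = 0
m(I, C) = (C + I)/(-258 + I)
Y = -129/205 (Y = 1/((410 + 0)/(-258 + 0)) = 1/(410/(-258)) = 1/(-1/258*410) = 1/(-205/129) = -129/205 ≈ -0.62927)
Y*25 = -129/205*25 = -645/41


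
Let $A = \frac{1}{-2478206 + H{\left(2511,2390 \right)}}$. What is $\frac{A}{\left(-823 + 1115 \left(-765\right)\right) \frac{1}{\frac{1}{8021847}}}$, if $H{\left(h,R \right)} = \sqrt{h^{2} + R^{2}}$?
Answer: $\frac{1239103}{21031656032705913762760395} + \frac{\sqrt{12017221}}{42063312065411827525520790} \approx 5.8999 \cdot 10^{-20}$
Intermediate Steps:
$H{\left(h,R \right)} = \sqrt{R^{2} + h^{2}}$
$A = \frac{1}{-2478206 + \sqrt{12017221}}$ ($A = \frac{1}{-2478206 + \sqrt{2390^{2} + 2511^{2}}} = \frac{1}{-2478206 + \sqrt{5712100 + 6305121}} = \frac{1}{-2478206 + \sqrt{12017221}} \approx -4.0408 \cdot 10^{-7}$)
$\frac{A}{\left(-823 + 1115 \left(-765\right)\right) \frac{1}{\frac{1}{8021847}}} = \frac{- \frac{2478206}{6141492961215} - \frac{\sqrt{12017221}}{6141492961215}}{\left(-823 + 1115 \left(-765\right)\right) \frac{1}{\frac{1}{8021847}}} = \frac{- \frac{2478206}{6141492961215} - \frac{\sqrt{12017221}}{6141492961215}}{\left(-823 - 852975\right) \frac{1}{\frac{1}{8021847}}} = \frac{- \frac{2478206}{6141492961215} - \frac{\sqrt{12017221}}{6141492961215}}{\left(-853798\right) 8021847} = \frac{- \frac{2478206}{6141492961215} - \frac{\sqrt{12017221}}{6141492961215}}{-6849036924906} = \left(- \frac{2478206}{6141492961215} - \frac{\sqrt{12017221}}{6141492961215}\right) \left(- \frac{1}{6849036924906}\right) = \frac{1239103}{21031656032705913762760395} + \frac{\sqrt{12017221}}{42063312065411827525520790}$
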